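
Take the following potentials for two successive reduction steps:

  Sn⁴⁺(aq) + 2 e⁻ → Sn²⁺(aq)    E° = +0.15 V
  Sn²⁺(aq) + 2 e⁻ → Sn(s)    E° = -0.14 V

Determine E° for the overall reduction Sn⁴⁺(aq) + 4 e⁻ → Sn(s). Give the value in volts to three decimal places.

Since ΔG° = −nFE° is additive over sequential reductions, n₃E°₃ = n₁E°₁ + n₂E°₂.
E°₃ = (2×+0.15 + 2×-0.14) / 4 = (+0.020) / 4 = +0.005 V.

+0.005 V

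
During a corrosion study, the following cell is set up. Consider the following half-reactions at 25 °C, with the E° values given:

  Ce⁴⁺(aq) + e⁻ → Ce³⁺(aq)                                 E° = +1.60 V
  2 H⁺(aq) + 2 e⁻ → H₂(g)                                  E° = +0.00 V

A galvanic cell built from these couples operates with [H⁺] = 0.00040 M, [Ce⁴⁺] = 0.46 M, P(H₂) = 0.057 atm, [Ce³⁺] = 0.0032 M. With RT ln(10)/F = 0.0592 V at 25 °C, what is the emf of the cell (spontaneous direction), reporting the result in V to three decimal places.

Ce⁴⁺/Ce³⁺ is the cathode (higher E°), H⁺/H₂ the anode: E°cell = +1.60 − (+0.00) = +1.60 V, n = 2.
Overall: 2 Ce⁴⁺(aq) + H₂(g) → 2 Ce³⁺(aq) + 2 H⁺(aq)
Q = [Ce³⁺]^2·[H⁺]^2 / ([Ce⁴⁺]^2·P(H₂)); log Q = -9.867.
E = E° − (0.0592/n) log Q = +1.60 − (0.0592/2)(-9.867) = +1.892 V.

+1.892 V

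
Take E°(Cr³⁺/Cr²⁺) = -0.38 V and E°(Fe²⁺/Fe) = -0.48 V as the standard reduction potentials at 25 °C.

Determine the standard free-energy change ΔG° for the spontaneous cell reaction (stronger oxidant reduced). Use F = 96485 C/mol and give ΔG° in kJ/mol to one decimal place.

Cr³⁺/Cr²⁺ (E° = -0.38 V) is the cathode; Fe²⁺/Fe (E° = -0.48 V) is the anode, so E°cell = +0.10 V.
Balancing electrons gives n = 2 (lcm of 1 and 2).
ΔG° = −nFE° = −(2)(96485)(+0.10) = -19,297 J = -19.3 kJ/mol.

-19.3 kJ/mol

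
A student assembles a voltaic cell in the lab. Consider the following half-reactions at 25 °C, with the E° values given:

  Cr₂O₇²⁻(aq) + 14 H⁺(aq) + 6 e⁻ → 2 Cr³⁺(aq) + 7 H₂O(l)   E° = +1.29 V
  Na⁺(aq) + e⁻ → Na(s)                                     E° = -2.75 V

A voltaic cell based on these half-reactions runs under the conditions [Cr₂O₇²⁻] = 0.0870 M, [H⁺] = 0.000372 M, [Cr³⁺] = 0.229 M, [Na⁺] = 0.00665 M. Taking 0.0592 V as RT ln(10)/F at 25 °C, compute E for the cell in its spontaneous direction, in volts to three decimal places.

+3.697 V

Cr₂O₇²⁻/Cr³⁺ is the cathode (higher E°), Na⁺/Na the anode: E°cell = +1.29 − (-2.75) = +4.04 V, n = 6.
Overall: Cr₂O₇²⁻(aq) + 14 H⁺(aq) + 6 Na(s) → 2 Cr³⁺(aq) + 7 H₂O(l) + 6 Na⁺(aq)
Q = [Cr³⁺]^2·[Na⁺]^6 / ([Cr₂O₇²⁻]·[H⁺]^14); log Q = 34.729.
E = E° − (0.0592/n) log Q = +4.04 − (0.0592/6)(34.729) = +3.697 V.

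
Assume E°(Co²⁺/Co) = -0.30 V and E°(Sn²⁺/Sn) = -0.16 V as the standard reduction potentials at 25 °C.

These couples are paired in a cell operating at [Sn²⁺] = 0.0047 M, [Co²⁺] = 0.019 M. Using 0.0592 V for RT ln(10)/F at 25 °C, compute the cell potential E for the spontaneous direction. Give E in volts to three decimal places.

Sn²⁺/Sn is the cathode (higher E°), Co²⁺/Co the anode: E°cell = -0.16 − (-0.30) = +0.14 V, n = 2.
Overall: Sn²⁺(aq) + Co(s) → Sn(s) + Co²⁺(aq)
Q = [Co²⁺] / ([Sn²⁺]); log Q = 0.607.
E = E° − (0.0592/n) log Q = +0.14 − (0.0592/2)(0.607) = +0.122 V.

+0.122 V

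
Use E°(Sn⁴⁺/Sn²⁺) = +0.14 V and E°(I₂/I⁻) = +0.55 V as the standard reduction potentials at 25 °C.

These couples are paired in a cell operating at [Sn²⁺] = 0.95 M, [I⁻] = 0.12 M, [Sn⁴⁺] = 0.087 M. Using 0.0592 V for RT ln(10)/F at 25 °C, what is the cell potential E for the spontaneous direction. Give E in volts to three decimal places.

+0.495 V

I₂/I⁻ is the cathode (higher E°), Sn⁴⁺/Sn²⁺ the anode: E°cell = +0.55 − (+0.14) = +0.41 V, n = 2.
Overall: I₂(s) + Sn²⁺(aq) → 2 I⁻(aq) + Sn⁴⁺(aq)
Q = [I⁻]^2·[Sn⁴⁺] / ([Sn²⁺]); log Q = -2.880.
E = E° − (0.0592/n) log Q = +0.41 − (0.0592/2)(-2.880) = +0.495 V.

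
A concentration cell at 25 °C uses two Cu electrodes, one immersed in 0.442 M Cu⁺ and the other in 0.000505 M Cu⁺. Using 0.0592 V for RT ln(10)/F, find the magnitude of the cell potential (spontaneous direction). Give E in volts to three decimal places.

For a concentration cell E°cell = 0. The 0.442 M side is the cathode (reduction is favoured where [Cu⁺] is higher).
With n = 1, E = −(0.0592/1) log([Cu⁺]ₐₙ/[Cu⁺]꜀ₐₜ) = −(0.0592/1) log(0.000505/0.442) = −(0.0592/1)(-2.942) = +0.174 V.

+0.174 V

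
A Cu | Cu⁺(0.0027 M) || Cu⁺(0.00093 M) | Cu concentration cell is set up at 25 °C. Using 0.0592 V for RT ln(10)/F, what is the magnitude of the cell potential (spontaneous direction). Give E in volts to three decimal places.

+0.027 V

For a concentration cell E°cell = 0. The 0.0027 M side is the cathode (reduction is favoured where [Cu⁺] is higher).
With n = 1, E = −(0.0592/1) log([Cu⁺]ₐₙ/[Cu⁺]꜀ₐₜ) = −(0.0592/1) log(0.00093/0.0027) = −(0.0592/1)(-0.463) = +0.027 V.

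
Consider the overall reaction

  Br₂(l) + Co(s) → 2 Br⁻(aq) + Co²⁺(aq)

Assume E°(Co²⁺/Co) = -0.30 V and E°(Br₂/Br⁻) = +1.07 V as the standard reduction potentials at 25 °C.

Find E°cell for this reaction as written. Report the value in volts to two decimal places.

+1.37 V

The Br₂/Br⁻ couple has the higher reduction potential, so it is the cathode; Co²⁺/Co is oxidised at the anode.
E°cell = E°(cathode) − E°(anode) = (+1.07) − (-0.30) = +1.37 V.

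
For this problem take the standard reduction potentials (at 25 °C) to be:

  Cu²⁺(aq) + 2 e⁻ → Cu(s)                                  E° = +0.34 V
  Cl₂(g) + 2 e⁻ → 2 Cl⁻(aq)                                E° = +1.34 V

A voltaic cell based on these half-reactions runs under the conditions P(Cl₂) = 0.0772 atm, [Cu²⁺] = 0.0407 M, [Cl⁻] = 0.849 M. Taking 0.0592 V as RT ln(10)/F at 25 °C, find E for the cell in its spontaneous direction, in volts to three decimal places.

Cl₂/Cl⁻ is the cathode (higher E°), Cu²⁺/Cu the anode: E°cell = +1.34 − (+0.34) = +1.00 V, n = 2.
Overall: Cl₂(g) + Cu(s) → 2 Cl⁻(aq) + Cu²⁺(aq)
Q = [Cl⁻]^2·[Cu²⁺] / (P(Cl₂)); log Q = -0.420.
E = E° − (0.0592/n) log Q = +1.00 − (0.0592/2)(-0.420) = +1.012 V.

+1.012 V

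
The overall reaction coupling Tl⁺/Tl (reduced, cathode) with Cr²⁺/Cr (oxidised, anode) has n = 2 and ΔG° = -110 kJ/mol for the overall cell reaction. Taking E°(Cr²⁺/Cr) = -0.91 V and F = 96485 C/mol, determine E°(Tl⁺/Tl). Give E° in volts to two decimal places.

E°cell = −ΔG°/(nF) = −(-110×10³)/((2)(96485)) = +0.570 V.
Since Tl⁺/Tl is the cathode and Cr²⁺/Cr the anode, E°cell = E°(Tl⁺/Tl) − E°(Cr²⁺/Cr).
So E°(Tl⁺/Tl) = E°cell + E°(Cr²⁺/Cr) = +0.570 + (-0.91) = -0.34 V.

-0.34 V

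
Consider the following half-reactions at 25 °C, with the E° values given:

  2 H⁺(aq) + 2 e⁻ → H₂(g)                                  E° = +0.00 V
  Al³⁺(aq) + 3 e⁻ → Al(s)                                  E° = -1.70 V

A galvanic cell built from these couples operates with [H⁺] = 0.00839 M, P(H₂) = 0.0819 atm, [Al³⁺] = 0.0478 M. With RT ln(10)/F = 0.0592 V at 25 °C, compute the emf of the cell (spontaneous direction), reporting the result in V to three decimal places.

+1.635 V

H⁺/H₂ is the cathode (higher E°), Al³⁺/Al the anode: E°cell = +0.00 − (-1.70) = +1.70 V, n = 6.
Overall: 6 H⁺(aq) + 2 Al(s) → 3 H₂(g) + 2 Al³⁺(aq)
Q = P(H₂)^3·[Al³⁺]^2 / ([H⁺]^6); log Q = 6.556.
E = E° − (0.0592/n) log Q = +1.70 − (0.0592/6)(6.556) = +1.635 V.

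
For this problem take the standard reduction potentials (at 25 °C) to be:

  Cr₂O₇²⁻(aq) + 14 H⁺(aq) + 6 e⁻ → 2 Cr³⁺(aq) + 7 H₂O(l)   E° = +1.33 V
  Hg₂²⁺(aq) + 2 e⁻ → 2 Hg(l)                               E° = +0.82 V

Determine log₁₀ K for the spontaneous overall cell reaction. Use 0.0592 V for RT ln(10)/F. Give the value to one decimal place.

Cathode: Cr₂O₇²⁻/Cr³⁺; anode: Hg₂²⁺/Hg. E°cell = +0.51 V, n = 6.
log K = nE°cell / 0.0592 = (6)(+0.51) / 0.0592 = 51.7.

51.7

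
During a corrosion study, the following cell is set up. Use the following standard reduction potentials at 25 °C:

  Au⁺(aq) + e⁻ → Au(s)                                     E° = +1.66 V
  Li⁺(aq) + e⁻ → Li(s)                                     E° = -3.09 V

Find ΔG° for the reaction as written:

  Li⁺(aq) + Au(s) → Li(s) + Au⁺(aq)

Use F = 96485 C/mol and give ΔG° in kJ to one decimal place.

As written, Li⁺/Li is reduced (cathode) and Au⁺/Au is oxidised (anode), so E°cell = (-3.09) − (+1.66) = -4.75 V.
Balancing electrons gives n = 1.
ΔG° = −nFE° = −(1)(96485)(-4.75) = 458,304 J = +458.3 kJ.

+458.3 kJ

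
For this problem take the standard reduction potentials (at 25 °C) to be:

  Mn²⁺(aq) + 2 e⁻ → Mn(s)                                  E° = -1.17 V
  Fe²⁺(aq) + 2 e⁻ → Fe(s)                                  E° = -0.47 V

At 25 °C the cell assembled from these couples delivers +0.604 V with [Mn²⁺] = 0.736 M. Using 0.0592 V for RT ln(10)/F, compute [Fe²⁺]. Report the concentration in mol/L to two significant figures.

0.00042 M

Fe²⁺/Fe is the cathode, Mn²⁺/Mn the anode: E°cell = +0.70 V, n = 2.
Overall reaction: Fe²⁺(aq) + Mn(s) → Fe(s) + Mn²⁺(aq); Q = [Mn²⁺]^1/[Fe²⁺]^1.
From E = E° − (0.0592/n) log Q: log Q = (E° − E)·n/0.0592 = (+0.70 − (+0.604))·2/0.0592 = 3.2432.
So 1·log[Fe²⁺] = 1·log(0.736) − log Q = -0.1331 − (3.2432) = -3.3763; [Fe²⁺] = 10^(-3.3763) ≈ 0.00042 M.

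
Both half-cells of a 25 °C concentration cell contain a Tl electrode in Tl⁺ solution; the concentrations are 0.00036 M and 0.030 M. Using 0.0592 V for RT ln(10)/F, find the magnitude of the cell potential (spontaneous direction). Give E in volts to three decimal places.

+0.114 V

For a concentration cell E°cell = 0. The 0.030 M side is the cathode (reduction is favoured where [Tl⁺] is higher).
With n = 1, E = −(0.0592/1) log([Tl⁺]ₐₙ/[Tl⁺]꜀ₐₜ) = −(0.0592/1) log(0.00036/0.03) = −(0.0592/1)(-1.921) = +0.114 V.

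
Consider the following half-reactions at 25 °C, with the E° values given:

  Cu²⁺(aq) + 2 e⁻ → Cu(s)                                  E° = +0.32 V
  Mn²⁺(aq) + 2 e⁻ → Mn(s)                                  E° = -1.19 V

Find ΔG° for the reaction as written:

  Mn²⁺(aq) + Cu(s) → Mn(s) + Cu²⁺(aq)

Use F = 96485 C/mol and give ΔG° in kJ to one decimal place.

+291.4 kJ

As written, Mn²⁺/Mn is reduced (cathode) and Cu²⁺/Cu is oxidised (anode), so E°cell = (-1.19) − (+0.32) = -1.51 V.
Balancing electrons gives n = 2.
ΔG° = −nFE° = −(2)(96485)(-1.51) = 291,385 J = +291.4 kJ.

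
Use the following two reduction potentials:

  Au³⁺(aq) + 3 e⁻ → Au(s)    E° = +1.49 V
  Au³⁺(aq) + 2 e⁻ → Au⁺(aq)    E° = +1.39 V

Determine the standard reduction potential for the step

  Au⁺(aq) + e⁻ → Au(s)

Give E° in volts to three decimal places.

+1.690 V

Sequential free energies add, so n₃E°₃ = n₁E°₁ + n₂E°₂.
With n₃ = 3, and the known step contributing 2×(+1.39) V, the unknown satisfies 1·E° = 3×(+1.49) − 2×(+1.39) = +1.690.
E° = +1.690 / 1 = +1.690 V.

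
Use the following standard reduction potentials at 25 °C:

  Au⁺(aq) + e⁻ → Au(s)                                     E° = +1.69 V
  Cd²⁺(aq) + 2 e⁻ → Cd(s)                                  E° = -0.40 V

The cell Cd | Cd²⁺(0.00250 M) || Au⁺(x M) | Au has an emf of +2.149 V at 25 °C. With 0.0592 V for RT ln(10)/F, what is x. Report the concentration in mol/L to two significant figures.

Au⁺/Au is the cathode, Cd²⁺/Cd the anode: E°cell = +2.09 V, n = 2.
Overall reaction: 2 Au⁺(aq) + Cd(s) → 2 Au(s) + Cd²⁺(aq); Q = [Cd²⁺]^1/[Au⁺]^2.
From E = E° − (0.0592/n) log Q: log Q = (E° − E)·n/0.0592 = (+2.09 − (+2.149))·2/0.0592 = -1.9932.
So 2·log[Au⁺] = 1·log(0.0025) − log Q = -2.6021 − (-1.9932) = -0.6089; log[Au⁺] = -0.6089 / 2 = -0.3044; [Au⁺] = 10^(-0.3044) ≈ 0.50 M.

0.50 M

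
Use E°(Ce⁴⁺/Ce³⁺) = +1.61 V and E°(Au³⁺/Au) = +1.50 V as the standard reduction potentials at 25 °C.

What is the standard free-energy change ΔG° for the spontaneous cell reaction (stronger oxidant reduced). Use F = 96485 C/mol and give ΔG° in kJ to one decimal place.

Ce⁴⁺/Ce³⁺ (E° = +1.61 V) is the cathode; Au³⁺/Au (E° = +1.50 V) is the anode, so E°cell = +0.11 V.
Balancing electrons gives n = 3 (lcm of 1 and 3).
ΔG° = −nFE° = −(3)(96485)(+0.11) = -31,840 J = -31.8 kJ.

-31.8 kJ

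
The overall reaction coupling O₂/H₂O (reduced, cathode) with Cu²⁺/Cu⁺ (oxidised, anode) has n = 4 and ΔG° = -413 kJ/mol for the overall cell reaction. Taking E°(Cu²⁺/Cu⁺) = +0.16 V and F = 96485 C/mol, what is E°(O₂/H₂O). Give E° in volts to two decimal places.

+1.23 V

E°cell = −ΔG°/(nF) = −(-413×10³)/((4)(96485)) = +1.070 V.
Since O₂/H₂O is the cathode and Cu²⁺/Cu⁺ the anode, E°cell = E°(O₂/H₂O) − E°(Cu²⁺/Cu⁺).
So E°(O₂/H₂O) = E°cell + E°(Cu²⁺/Cu⁺) = +1.070 + (+0.16) = +1.23 V.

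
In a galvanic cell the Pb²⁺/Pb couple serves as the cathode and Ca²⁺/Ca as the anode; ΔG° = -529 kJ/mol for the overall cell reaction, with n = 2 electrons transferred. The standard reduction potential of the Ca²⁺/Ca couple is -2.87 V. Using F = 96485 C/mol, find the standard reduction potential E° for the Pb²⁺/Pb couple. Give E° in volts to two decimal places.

-0.13 V

E°cell = −ΔG°/(nF) = −(-529×10³)/((2)(96485)) = +2.741 V.
Since Pb²⁺/Pb is the cathode and Ca²⁺/Ca the anode, E°cell = E°(Pb²⁺/Pb) − E°(Ca²⁺/Ca).
So E°(Pb²⁺/Pb) = E°cell + E°(Ca²⁺/Ca) = +2.741 + (-2.87) = -0.13 V.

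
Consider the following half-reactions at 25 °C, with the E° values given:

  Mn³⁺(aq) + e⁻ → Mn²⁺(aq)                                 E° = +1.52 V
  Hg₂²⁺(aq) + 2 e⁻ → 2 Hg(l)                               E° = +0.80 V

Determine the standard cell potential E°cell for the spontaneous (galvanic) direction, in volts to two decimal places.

+0.72 V

The Mn³⁺/Mn²⁺ couple has the higher reduction potential, so it is the cathode; Hg₂²⁺/Hg is oxidised at the anode.
E°cell = E°(cathode) − E°(anode) = (+1.52) − (+0.80) = +0.72 V.
Since E°cell > 0, the reaction is spontaneous under standard conditions.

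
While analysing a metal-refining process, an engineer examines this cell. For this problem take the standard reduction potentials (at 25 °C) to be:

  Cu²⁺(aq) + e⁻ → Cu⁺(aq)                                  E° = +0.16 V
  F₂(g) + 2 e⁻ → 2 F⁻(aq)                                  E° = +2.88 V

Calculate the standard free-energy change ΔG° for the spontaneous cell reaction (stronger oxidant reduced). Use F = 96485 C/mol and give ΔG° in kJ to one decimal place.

-524.9 kJ

F₂/F⁻ (E° = +2.88 V) is the cathode; Cu²⁺/Cu⁺ (E° = +0.16 V) is the anode, so E°cell = +2.72 V.
Balancing electrons gives n = 2 (lcm of 2 and 1).
ΔG° = −nFE° = −(2)(96485)(+2.72) = -524,878 J = -524.9 kJ.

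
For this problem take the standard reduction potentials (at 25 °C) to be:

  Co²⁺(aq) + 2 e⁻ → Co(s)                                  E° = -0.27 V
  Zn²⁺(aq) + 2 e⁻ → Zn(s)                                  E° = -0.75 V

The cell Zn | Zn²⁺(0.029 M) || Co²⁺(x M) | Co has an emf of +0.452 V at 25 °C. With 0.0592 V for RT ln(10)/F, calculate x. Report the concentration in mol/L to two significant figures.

0.0033 M

Co²⁺/Co is the cathode, Zn²⁺/Zn the anode: E°cell = +0.48 V, n = 2.
Overall reaction: Co²⁺(aq) + Zn(s) → Co(s) + Zn²⁺(aq); Q = [Zn²⁺]^1/[Co²⁺]^1.
From E = E° − (0.0592/n) log Q: log Q = (E° − E)·n/0.0592 = (+0.48 − (+0.452))·2/0.0592 = 0.9459.
So 1·log[Co²⁺] = 1·log(0.029) − log Q = -1.5376 − (0.9459) = -2.4835; [Co²⁺] = 10^(-2.4835) ≈ 0.0033 M.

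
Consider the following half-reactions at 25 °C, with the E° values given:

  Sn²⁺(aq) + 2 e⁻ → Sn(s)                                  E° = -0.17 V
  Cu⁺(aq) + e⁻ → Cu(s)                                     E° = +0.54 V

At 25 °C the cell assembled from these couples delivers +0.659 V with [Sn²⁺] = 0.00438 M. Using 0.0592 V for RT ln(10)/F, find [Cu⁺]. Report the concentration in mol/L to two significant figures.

0.0091 M

Cu⁺/Cu is the cathode, Sn²⁺/Sn the anode: E°cell = +0.71 V, n = 2.
Overall reaction: 2 Cu⁺(aq) + Sn(s) → 2 Cu(s) + Sn²⁺(aq); Q = [Sn²⁺]^1/[Cu⁺]^2.
From E = E° − (0.0592/n) log Q: log Q = (E° − E)·n/0.0592 = (+0.71 − (+0.659))·2/0.0592 = 1.7230.
So 2·log[Cu⁺] = 1·log(0.00438) − log Q = -2.3585 − (1.7230) = -4.0815; log[Cu⁺] = -4.0815 / 2 = -2.0408; [Cu⁺] = 10^(-2.0408) ≈ 0.0091 M.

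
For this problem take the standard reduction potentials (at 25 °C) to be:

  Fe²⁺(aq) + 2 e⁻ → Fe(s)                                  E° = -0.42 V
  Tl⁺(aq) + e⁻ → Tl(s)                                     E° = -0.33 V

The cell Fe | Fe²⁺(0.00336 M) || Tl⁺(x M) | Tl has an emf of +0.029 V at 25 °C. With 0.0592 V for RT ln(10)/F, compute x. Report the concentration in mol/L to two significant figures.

0.0054 M

Tl⁺/Tl is the cathode, Fe²⁺/Fe the anode: E°cell = +0.09 V, n = 2.
Overall reaction: 2 Tl⁺(aq) + Fe(s) → 2 Tl(s) + Fe²⁺(aq); Q = [Fe²⁺]^1/[Tl⁺]^2.
From E = E° − (0.0592/n) log Q: log Q = (E° − E)·n/0.0592 = (+0.09 − (+0.029))·2/0.0592 = 2.0608.
So 2·log[Tl⁺] = 1·log(0.00336) − log Q = -2.4737 − (2.0608) = -4.5345; log[Tl⁺] = -4.5345 / 2 = -2.2673; [Tl⁺] = 10^(-2.2673) ≈ 0.0054 M.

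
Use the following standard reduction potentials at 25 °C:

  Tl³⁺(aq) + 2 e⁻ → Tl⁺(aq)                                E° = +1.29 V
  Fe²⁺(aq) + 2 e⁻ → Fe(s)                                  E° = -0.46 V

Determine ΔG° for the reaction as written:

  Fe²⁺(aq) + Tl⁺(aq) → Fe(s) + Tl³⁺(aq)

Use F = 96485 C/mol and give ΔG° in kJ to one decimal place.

+337.7 kJ

As written, Fe²⁺/Fe is reduced (cathode) and Tl³⁺/Tl⁺ is oxidised (anode), so E°cell = (-0.46) − (+1.29) = -1.75 V.
Balancing electrons gives n = 2.
ΔG° = −nFE° = −(2)(96485)(-1.75) = 337,698 J = +337.7 kJ.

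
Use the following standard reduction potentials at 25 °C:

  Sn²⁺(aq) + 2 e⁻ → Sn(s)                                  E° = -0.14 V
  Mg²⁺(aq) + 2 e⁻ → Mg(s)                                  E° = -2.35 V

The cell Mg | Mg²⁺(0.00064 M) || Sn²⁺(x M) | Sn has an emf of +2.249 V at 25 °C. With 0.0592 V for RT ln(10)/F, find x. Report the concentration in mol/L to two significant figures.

0.013 M

Sn²⁺/Sn is the cathode, Mg²⁺/Mg the anode: E°cell = +2.21 V, n = 2.
Overall reaction: Sn²⁺(aq) + Mg(s) → Sn(s) + Mg²⁺(aq); Q = [Mg²⁺]^1/[Sn²⁺]^1.
From E = E° − (0.0592/n) log Q: log Q = (E° − E)·n/0.0592 = (+2.21 − (+2.249))·2/0.0592 = -1.3176.
So 1·log[Sn²⁺] = 1·log(0.00064) − log Q = -3.1938 − (-1.3176) = -1.8762; [Sn²⁺] = 10^(-1.8762) ≈ 0.013 M.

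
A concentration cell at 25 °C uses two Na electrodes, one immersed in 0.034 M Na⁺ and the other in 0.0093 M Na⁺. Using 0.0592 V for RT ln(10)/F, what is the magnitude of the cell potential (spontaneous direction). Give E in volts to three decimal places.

For a concentration cell E°cell = 0. The 0.034 M side is the cathode (reduction is favoured where [Na⁺] is higher).
With n = 1, E = −(0.0592/1) log([Na⁺]ₐₙ/[Na⁺]꜀ₐₜ) = −(0.0592/1) log(0.0093/0.034) = −(0.0592/1)(-0.563) = +0.033 V.

+0.033 V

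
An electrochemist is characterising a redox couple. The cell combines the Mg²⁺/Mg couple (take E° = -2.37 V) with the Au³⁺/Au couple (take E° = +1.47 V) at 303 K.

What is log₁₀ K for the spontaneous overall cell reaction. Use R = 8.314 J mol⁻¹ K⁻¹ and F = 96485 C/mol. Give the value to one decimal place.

Cathode: Au³⁺/Au; anode: Mg²⁺/Mg. E°cell = (+1.47) − (-2.37) = +3.84 V, with n = 6.
ΔG° = −nFE° = −RT ln K, so ln K = nFE°/(RT) = (6)(96485)(+3.84) / ((8.314)(303)) = 882.449.
log₁₀ K = 882.449 / ln 10 = 383.2.

383.2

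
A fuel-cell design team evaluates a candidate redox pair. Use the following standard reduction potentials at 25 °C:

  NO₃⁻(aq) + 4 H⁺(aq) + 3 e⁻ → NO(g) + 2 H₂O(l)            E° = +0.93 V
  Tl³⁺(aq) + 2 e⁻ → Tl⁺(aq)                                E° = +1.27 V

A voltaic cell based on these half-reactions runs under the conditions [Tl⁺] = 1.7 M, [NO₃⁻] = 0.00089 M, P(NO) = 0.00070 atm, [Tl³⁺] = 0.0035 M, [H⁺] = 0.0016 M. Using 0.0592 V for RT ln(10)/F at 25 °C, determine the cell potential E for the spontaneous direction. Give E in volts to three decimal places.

Tl³⁺/Tl⁺ is the cathode (higher E°), NO₃⁻/NO the anode: E°cell = +1.27 − (+0.93) = +0.34 V, n = 6.
Overall: 3 Tl³⁺(aq) + 2 NO(g) + 4 H₂O(l) → 3 Tl⁺(aq) + 2 NO₃⁻(aq) + 8 H⁺(aq)
Q = [Tl⁺]^3·[NO₃⁻]^2·[H⁺]^8 / ([Tl³⁺]^3·P(NO)^2); log Q = -14.099.
E = E° − (0.0592/n) log Q = +0.34 − (0.0592/6)(-14.099) = +0.479 V.

+0.479 V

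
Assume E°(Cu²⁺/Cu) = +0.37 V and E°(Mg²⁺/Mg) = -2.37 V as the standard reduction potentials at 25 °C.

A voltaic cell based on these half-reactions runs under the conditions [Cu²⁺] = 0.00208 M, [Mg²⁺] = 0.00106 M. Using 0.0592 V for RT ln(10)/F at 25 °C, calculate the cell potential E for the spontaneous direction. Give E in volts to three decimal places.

Cu²⁺/Cu is the cathode (higher E°), Mg²⁺/Mg the anode: E°cell = +0.37 − (-2.37) = +2.74 V, n = 2.
Overall: Cu²⁺(aq) + Mg(s) → Cu(s) + Mg²⁺(aq)
Q = [Mg²⁺] / ([Cu²⁺]); log Q = -0.293.
E = E° − (0.0592/n) log Q = +2.74 − (0.0592/2)(-0.293) = +2.749 V.

+2.749 V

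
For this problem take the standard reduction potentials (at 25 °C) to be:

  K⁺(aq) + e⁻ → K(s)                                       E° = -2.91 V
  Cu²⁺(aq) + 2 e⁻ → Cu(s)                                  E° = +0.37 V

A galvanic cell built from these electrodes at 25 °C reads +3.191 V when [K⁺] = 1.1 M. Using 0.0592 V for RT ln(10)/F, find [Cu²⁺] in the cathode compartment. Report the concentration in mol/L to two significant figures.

Cu²⁺/Cu is the cathode, K⁺/K the anode: E°cell = +3.28 V, n = 2.
Overall reaction: Cu²⁺(aq) + 2 K(s) → Cu(s) + 2 K⁺(aq); Q = [K⁺]^2/[Cu²⁺]^1.
From E = E° − (0.0592/n) log Q: log Q = (E° − E)·n/0.0592 = (+3.28 − (+3.191))·2/0.0592 = 3.0068.
So 1·log[Cu²⁺] = 2·log(1.1) − log Q = 0.0828 − (3.0068) = -2.9240; [Cu²⁺] = 10^(-2.9240) ≈ 0.0012 M.

0.0012 M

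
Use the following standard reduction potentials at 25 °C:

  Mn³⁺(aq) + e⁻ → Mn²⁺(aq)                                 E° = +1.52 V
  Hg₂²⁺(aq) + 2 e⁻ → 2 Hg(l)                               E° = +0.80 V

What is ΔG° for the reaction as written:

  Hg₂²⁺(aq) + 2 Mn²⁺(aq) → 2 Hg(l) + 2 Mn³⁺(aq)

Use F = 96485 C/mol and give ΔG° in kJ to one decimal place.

+138.9 kJ

As written, Hg₂²⁺/Hg is reduced (cathode) and Mn³⁺/Mn²⁺ is oxidised (anode), so E°cell = (+0.80) − (+1.52) = -0.72 V.
Balancing electrons gives n = 2.
ΔG° = −nFE° = −(2)(96485)(-0.72) = 138,938 J = +138.9 kJ.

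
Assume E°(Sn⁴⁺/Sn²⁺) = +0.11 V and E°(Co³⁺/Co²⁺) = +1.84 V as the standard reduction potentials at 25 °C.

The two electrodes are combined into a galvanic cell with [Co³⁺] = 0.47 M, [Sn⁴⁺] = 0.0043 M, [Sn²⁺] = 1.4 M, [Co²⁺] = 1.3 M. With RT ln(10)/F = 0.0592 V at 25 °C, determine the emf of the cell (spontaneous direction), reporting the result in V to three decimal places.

+1.778 V

Co³⁺/Co²⁺ is the cathode (higher E°), Sn⁴⁺/Sn²⁺ the anode: E°cell = +1.84 − (+0.11) = +1.73 V, n = 2.
Overall: 2 Co³⁺(aq) + Sn²⁺(aq) → 2 Co²⁺(aq) + Sn⁴⁺(aq)
Q = [Co²⁺]^2·[Sn⁴⁺] / ([Co³⁺]^2·[Sn²⁺]); log Q = -1.629.
E = E° − (0.0592/n) log Q = +1.73 − (0.0592/2)(-1.629) = +1.778 V.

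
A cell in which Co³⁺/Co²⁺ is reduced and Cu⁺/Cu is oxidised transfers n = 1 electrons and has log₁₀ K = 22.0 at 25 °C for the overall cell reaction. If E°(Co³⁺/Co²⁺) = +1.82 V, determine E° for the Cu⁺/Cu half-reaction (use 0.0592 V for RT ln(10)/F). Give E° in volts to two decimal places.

E°cell = (0.0592/n)·log K = (0.0592/1)(22.0) = +1.302 V.
Since Co³⁺/Co²⁺ is the cathode and Cu⁺/Cu the anode, E°cell = E°(Co³⁺/Co²⁺) − E°(Cu⁺/Cu).
So E°(Cu⁺/Cu) = E°(Co³⁺/Co²⁺) − E°cell = (+1.82) − (+1.302) = +0.52 V.

+0.52 V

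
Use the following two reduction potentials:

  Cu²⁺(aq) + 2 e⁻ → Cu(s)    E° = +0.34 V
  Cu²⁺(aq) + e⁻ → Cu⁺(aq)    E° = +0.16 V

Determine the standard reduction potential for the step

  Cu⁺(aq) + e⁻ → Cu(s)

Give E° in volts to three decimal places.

+0.520 V

Sequential free energies add, so n₃E°₃ = n₁E°₁ + n₂E°₂.
With n₃ = 2, and the known step contributing 1×(+0.16) V, the unknown satisfies 1·E° = 2×(+0.34) − 1×(+0.16) = +0.520.
E° = +0.520 / 1 = +0.520 V.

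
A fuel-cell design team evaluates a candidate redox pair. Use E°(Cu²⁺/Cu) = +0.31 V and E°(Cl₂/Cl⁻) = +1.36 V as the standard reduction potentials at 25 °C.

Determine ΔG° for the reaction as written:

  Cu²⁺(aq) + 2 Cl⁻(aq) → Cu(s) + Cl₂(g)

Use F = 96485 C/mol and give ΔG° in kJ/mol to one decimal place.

+202.6 kJ/mol

As written, Cu²⁺/Cu is reduced (cathode) and Cl₂/Cl⁻ is oxidised (anode), so E°cell = (+0.31) − (+1.36) = -1.05 V.
Balancing electrons gives n = 2.
ΔG° = −nFE° = −(2)(96485)(-1.05) = 202,618 J = +202.6 kJ/mol.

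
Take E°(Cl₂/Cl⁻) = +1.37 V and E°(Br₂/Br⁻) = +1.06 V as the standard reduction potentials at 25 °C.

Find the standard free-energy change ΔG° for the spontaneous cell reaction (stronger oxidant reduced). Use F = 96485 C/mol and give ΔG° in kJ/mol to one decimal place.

-59.8 kJ/mol

Cl₂/Cl⁻ (E° = +1.37 V) is the cathode; Br₂/Br⁻ (E° = +1.06 V) is the anode, so E°cell = +0.31 V.
Balancing electrons gives n = 2 (lcm of 2 and 2).
ΔG° = −nFE° = −(2)(96485)(+0.31) = -59,821 J = -59.8 kJ/mol.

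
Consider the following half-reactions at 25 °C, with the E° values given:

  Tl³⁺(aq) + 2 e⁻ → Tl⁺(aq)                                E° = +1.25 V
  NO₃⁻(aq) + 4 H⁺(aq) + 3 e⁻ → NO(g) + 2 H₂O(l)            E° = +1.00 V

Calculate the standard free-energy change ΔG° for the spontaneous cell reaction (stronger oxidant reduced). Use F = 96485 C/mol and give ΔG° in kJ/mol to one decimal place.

Tl³⁺/Tl⁺ (E° = +1.25 V) is the cathode; NO₃⁻/NO (E° = +1.00 V) is the anode, so E°cell = +0.25 V.
Balancing electrons gives n = 6 (lcm of 2 and 3).
ΔG° = −nFE° = −(6)(96485)(+0.25) = -144,728 J = -144.7 kJ/mol.

-144.7 kJ/mol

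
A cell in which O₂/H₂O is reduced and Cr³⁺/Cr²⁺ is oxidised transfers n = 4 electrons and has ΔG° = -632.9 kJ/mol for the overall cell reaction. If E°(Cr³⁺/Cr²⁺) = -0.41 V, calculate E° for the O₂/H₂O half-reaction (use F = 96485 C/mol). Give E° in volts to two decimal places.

E°cell = −ΔG°/(nF) = −(-632.9×10³)/((4)(96485)) = +1.640 V.
Since O₂/H₂O is the cathode and Cr³⁺/Cr²⁺ the anode, E°cell = E°(O₂/H₂O) − E°(Cr³⁺/Cr²⁺).
So E°(O₂/H₂O) = E°cell + E°(Cr³⁺/Cr²⁺) = +1.640 + (-0.41) = +1.23 V.

+1.23 V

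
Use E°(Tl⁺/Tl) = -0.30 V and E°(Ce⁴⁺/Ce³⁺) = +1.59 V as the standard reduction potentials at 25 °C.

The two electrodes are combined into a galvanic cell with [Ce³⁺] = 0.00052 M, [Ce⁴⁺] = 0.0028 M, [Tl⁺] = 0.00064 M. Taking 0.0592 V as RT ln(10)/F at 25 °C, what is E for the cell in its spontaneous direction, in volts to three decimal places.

+2.122 V

Ce⁴⁺/Ce³⁺ is the cathode (higher E°), Tl⁺/Tl the anode: E°cell = +1.59 − (-0.30) = +1.89 V, n = 1.
Overall: Ce⁴⁺(aq) + Tl(s) → Ce³⁺(aq) + Tl⁺(aq)
Q = [Ce³⁺]·[Tl⁺] / ([Ce⁴⁺]); log Q = -3.925.
E = E° − (0.0592/n) log Q = +1.89 − (0.0592/1)(-3.925) = +2.122 V.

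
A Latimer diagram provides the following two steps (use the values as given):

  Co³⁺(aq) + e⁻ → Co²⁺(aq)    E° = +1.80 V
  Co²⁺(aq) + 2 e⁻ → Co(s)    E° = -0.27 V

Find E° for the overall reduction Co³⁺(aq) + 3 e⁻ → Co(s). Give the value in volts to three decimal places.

Since ΔG° = −nFE° is additive over sequential reductions, n₃E°₃ = n₁E°₁ + n₂E°₂.
E°₃ = (1×+1.80 + 2×-0.27) / 3 = (+1.260) / 3 = +0.420 V.

+0.420 V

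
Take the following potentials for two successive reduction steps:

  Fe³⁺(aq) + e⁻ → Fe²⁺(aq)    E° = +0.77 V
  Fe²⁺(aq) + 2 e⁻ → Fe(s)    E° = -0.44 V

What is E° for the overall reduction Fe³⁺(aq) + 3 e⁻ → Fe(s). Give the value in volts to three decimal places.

Adding the free-energy changes (−nFE°) of the two steps gives −n₃FE°₃ = −n₁FE°₁ − n₂FE°₂.
E°₃ = (1×+0.77 + 2×-0.44) / 3 = (-0.110) / 3 = -0.037 V.
E° values themselves are not directly additive — weighting by electron count is essential.

-0.037 V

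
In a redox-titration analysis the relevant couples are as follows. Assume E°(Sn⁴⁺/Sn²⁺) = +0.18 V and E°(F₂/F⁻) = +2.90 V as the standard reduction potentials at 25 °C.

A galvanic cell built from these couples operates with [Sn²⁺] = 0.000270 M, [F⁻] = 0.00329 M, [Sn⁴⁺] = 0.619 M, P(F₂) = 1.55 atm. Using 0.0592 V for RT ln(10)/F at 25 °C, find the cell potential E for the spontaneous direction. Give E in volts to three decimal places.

F₂/F⁻ is the cathode (higher E°), Sn⁴⁺/Sn²⁺ the anode: E°cell = +2.90 − (+0.18) = +2.72 V, n = 2.
Overall: F₂(g) + Sn²⁺(aq) → 2 F⁻(aq) + Sn⁴⁺(aq)
Q = [F⁻]^2·[Sn⁴⁺] / (P(F₂)·[Sn²⁺]); log Q = -1.796.
E = E° − (0.0592/n) log Q = +2.72 − (0.0592/2)(-1.796) = +2.773 V.

+2.773 V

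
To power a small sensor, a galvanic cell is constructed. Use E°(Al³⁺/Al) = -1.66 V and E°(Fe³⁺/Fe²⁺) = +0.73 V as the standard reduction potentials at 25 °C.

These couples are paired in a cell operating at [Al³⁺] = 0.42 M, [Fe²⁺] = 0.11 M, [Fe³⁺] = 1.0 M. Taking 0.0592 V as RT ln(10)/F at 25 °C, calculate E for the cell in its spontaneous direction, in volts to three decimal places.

+2.454 V

Fe³⁺/Fe²⁺ is the cathode (higher E°), Al³⁺/Al the anode: E°cell = +0.73 − (-1.66) = +2.39 V, n = 3.
Overall: 3 Fe³⁺(aq) + Al(s) → 3 Fe²⁺(aq) + Al³⁺(aq)
Q = [Fe²⁺]^3·[Al³⁺] / ([Fe³⁺]^3); log Q = -3.253.
E = E° − (0.0592/n) log Q = +2.39 − (0.0592/3)(-3.253) = +2.454 V.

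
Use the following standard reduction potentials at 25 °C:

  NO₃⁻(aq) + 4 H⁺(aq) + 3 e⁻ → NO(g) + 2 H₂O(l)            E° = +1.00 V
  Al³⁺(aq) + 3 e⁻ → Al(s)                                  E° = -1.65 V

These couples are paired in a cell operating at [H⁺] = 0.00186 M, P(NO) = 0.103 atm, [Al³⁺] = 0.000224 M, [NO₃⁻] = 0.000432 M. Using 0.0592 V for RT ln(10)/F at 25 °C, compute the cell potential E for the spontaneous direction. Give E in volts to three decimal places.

+2.460 V

NO₃⁻/NO is the cathode (higher E°), Al³⁺/Al the anode: E°cell = +1.00 − (-1.65) = +2.65 V, n = 3.
Overall: NO₃⁻(aq) + 4 H⁺(aq) + Al(s) → NO(g) + 2 H₂O(l) + Al³⁺(aq)
Q = P(NO)·[Al³⁺] / ([NO₃⁻]·[H⁺]^4); log Q = 9.650.
E = E° − (0.0592/n) log Q = +2.65 − (0.0592/3)(9.650) = +2.460 V.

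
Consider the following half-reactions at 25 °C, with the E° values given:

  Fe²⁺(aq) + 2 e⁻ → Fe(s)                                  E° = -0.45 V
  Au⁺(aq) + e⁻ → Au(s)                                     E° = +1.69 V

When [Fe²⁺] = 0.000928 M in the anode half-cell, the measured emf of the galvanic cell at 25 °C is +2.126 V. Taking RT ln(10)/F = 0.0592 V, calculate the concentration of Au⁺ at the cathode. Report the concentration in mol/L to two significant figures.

0.018 M

Au⁺/Au is the cathode, Fe²⁺/Fe the anode: E°cell = +2.14 V, n = 2.
Overall reaction: 2 Au⁺(aq) + Fe(s) → 2 Au(s) + Fe²⁺(aq); Q = [Fe²⁺]^1/[Au⁺]^2.
From E = E° − (0.0592/n) log Q: log Q = (E° − E)·n/0.0592 = (+2.14 − (+2.126))·2/0.0592 = 0.4730.
So 2·log[Au⁺] = 1·log(0.000928) − log Q = -3.0325 − (0.4730) = -3.5055; log[Au⁺] = -3.5055 / 2 = -1.7528; [Au⁺] = 10^(-1.7528) ≈ 0.018 M.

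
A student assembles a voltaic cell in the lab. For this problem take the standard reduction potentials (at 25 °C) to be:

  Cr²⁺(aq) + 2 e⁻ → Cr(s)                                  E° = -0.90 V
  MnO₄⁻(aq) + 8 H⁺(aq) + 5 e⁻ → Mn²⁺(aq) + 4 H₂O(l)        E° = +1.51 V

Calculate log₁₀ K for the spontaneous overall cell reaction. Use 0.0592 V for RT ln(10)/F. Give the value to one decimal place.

407.1

Cathode: MnO₄⁻/Mn²⁺; anode: Cr²⁺/Cr. E°cell = +2.41 V, n = 10.
log K = nE°cell / 0.0592 = (10)(+2.41) / 0.0592 = 407.1.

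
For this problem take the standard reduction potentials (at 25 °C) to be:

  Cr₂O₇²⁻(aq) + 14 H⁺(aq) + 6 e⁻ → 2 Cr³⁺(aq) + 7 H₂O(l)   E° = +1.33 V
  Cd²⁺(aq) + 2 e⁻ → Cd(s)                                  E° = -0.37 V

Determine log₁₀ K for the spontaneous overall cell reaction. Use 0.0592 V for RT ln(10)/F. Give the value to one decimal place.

Cathode: Cr₂O₇²⁻/Cr³⁺; anode: Cd²⁺/Cd. E°cell = +1.70 V, n = 6.
log K = nE°cell / 0.0592 = (6)(+1.70) / 0.0592 = 172.3.

172.3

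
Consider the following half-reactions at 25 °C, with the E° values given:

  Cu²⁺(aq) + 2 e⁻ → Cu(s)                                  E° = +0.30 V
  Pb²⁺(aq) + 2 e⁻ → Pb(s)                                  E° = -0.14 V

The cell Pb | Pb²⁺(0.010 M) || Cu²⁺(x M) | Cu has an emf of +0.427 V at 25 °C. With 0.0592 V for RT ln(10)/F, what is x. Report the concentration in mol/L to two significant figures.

0.0036 M

Cu²⁺/Cu is the cathode, Pb²⁺/Pb the anode: E°cell = +0.44 V, n = 2.
Overall reaction: Cu²⁺(aq) + Pb(s) → Cu(s) + Pb²⁺(aq); Q = [Pb²⁺]^1/[Cu²⁺]^1.
From E = E° − (0.0592/n) log Q: log Q = (E° − E)·n/0.0592 = (+0.44 − (+0.427))·2/0.0592 = 0.4392.
So 1·log[Cu²⁺] = 1·log(0.01) − log Q = -2.0000 − (0.4392) = -2.4392; [Cu²⁺] = 10^(-2.4392) ≈ 0.0036 M.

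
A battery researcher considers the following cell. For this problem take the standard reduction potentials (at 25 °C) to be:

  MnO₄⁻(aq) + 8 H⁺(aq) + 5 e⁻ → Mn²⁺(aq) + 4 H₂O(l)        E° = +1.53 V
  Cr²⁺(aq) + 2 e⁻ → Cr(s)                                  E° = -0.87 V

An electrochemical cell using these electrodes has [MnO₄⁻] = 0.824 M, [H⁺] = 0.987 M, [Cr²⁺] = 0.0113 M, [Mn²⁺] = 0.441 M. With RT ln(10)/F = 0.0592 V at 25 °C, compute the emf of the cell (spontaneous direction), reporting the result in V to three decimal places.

+2.460 V

MnO₄⁻/Mn²⁺ is the cathode (higher E°), Cr²⁺/Cr the anode: E°cell = +1.53 − (-0.87) = +2.40 V, n = 10.
Overall: 2 MnO₄⁻(aq) + 16 H⁺(aq) + 5 Cr(s) → 2 Mn²⁺(aq) + 8 H₂O(l) + 5 Cr²⁺(aq)
Q = [Mn²⁺]^2·[Cr²⁺]^5 / ([MnO₄⁻]^2·[H⁺]^16); log Q = -10.187.
E = E° − (0.0592/n) log Q = +2.40 − (0.0592/10)(-10.187) = +2.460 V.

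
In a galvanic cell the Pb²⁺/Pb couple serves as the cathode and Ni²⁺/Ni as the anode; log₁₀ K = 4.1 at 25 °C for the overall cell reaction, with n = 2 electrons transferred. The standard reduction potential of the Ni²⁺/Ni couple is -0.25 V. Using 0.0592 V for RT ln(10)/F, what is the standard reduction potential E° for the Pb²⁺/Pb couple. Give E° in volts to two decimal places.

-0.13 V

E°cell = (0.0592/n)·log K = (0.0592/2)(4.1) = +0.121 V.
Since Pb²⁺/Pb is the cathode and Ni²⁺/Ni the anode, E°cell = E°(Pb²⁺/Pb) − E°(Ni²⁺/Ni).
So E°(Pb²⁺/Pb) = E°cell + E°(Ni²⁺/Ni) = +0.121 + (-0.25) = -0.13 V.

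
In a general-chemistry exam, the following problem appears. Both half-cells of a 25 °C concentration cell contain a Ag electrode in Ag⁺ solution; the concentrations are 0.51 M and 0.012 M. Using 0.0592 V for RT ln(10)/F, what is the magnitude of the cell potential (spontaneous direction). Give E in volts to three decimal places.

+0.096 V

For a concentration cell E°cell = 0. The 0.51 M side is the cathode (reduction is favoured where [Ag⁺] is higher).
With n = 1, E = −(0.0592/1) log([Ag⁺]ₐₙ/[Ag⁺]꜀ₐₜ) = −(0.0592/1) log(0.012/0.51) = −(0.0592/1)(-1.628) = +0.096 V.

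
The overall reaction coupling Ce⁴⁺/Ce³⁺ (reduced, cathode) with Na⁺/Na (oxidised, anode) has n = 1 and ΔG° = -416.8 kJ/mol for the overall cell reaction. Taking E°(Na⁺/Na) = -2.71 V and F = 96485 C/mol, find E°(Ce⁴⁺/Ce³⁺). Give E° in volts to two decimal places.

+1.61 V

E°cell = −ΔG°/(nF) = −(-416.8×10³)/((1)(96485)) = +4.320 V.
Since Ce⁴⁺/Ce³⁺ is the cathode and Na⁺/Na the anode, E°cell = E°(Ce⁴⁺/Ce³⁺) − E°(Na⁺/Na).
So E°(Ce⁴⁺/Ce³⁺) = E°cell + E°(Na⁺/Na) = +4.320 + (-2.71) = +1.61 V.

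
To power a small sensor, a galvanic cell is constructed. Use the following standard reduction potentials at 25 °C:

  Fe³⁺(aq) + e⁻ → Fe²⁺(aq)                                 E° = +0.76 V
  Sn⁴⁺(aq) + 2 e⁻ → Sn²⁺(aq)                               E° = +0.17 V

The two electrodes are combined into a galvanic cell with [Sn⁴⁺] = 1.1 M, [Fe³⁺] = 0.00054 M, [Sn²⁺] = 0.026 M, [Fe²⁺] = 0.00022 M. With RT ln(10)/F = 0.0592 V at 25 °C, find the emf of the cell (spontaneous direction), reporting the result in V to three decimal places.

+0.565 V

Fe³⁺/Fe²⁺ is the cathode (higher E°), Sn⁴⁺/Sn²⁺ the anode: E°cell = +0.76 − (+0.17) = +0.59 V, n = 2.
Overall: 2 Fe³⁺(aq) + Sn²⁺(aq) → 2 Fe²⁺(aq) + Sn⁴⁺(aq)
Q = [Fe²⁺]^2·[Sn⁴⁺] / ([Fe³⁺]^2·[Sn²⁺]); log Q = 0.846.
E = E° − (0.0592/n) log Q = +0.59 − (0.0592/2)(0.846) = +0.565 V.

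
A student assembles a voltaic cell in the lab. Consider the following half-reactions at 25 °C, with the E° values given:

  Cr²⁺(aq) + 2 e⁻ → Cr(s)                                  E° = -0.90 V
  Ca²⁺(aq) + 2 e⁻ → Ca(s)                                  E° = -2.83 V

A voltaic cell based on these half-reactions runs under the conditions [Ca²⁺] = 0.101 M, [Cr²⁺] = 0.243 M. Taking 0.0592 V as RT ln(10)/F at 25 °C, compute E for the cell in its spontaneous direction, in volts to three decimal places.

+1.941 V

Cr²⁺/Cr is the cathode (higher E°), Ca²⁺/Ca the anode: E°cell = -0.90 − (-2.83) = +1.93 V, n = 2.
Overall: Cr²⁺(aq) + Ca(s) → Cr(s) + Ca²⁺(aq)
Q = [Ca²⁺] / ([Cr²⁺]); log Q = -0.381.
E = E° − (0.0592/n) log Q = +1.93 − (0.0592/2)(-0.381) = +1.941 V.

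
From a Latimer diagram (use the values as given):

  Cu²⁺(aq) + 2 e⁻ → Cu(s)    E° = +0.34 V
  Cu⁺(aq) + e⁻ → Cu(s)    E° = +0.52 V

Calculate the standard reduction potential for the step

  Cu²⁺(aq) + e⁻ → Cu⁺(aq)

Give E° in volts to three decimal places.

+0.160 V

Sequential free energies add, so n₃E°₃ = n₁E°₁ + n₂E°₂.
With n₃ = 2, and the known step contributing 1×(+0.52) V, the unknown satisfies 1·E° = 2×(+0.34) − 1×(+0.52) = +0.160.
E° = +0.160 / 1 = +0.160 V.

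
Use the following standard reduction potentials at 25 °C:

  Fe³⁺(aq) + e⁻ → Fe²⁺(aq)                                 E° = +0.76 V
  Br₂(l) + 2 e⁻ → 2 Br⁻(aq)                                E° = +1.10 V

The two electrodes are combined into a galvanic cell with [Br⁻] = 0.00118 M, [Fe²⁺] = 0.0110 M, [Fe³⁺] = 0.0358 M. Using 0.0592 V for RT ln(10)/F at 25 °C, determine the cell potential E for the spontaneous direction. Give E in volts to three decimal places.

+0.483 V

Br₂/Br⁻ is the cathode (higher E°), Fe³⁺/Fe²⁺ the anode: E°cell = +1.10 − (+0.76) = +0.34 V, n = 2.
Overall: Br₂(l) + 2 Fe²⁺(aq) → 2 Br⁻(aq) + 2 Fe³⁺(aq)
Q = [Br⁻]^2·[Fe³⁺]^2 / ([Fe²⁺]^2); log Q = -4.831.
E = E° − (0.0592/n) log Q = +0.34 − (0.0592/2)(-4.831) = +0.483 V.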